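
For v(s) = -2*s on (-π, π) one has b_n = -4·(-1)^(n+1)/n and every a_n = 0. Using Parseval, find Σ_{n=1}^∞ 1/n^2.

Parseval: Σ b_n^2 = (1/π) ∫_{-π}^{π} v(s)^2 ds = 8*pi**2/3.
Σ b_n^2 = Σ 16/n^2, so Σ 1/n^2 = (8*pi**2/3)/16 = pi**2/6.

pi**2/6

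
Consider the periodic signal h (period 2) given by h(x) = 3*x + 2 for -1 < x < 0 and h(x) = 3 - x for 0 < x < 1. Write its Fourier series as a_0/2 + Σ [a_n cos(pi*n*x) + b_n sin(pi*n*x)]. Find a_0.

a_0 = ∫_{-1}^{1} h(x) dx = 3.

3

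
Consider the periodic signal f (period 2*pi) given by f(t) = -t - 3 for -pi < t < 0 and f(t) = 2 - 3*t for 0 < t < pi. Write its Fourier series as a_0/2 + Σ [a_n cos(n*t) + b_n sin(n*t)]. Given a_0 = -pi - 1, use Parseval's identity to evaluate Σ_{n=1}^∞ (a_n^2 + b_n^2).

-10*pi + 25/2 + 17*pi**2/6

Parseval: a_0^2/2 + Σ_{n≥1} (a_n^2+b_n^2) = 1/pi ∫_{-pi}^{pi} f(t)^2 dt = -9*pi + 13 + 10*pi**2/3.
Subtract a_0^2/2 = (1 + pi)**2/2: Σ (a_n^2+b_n^2) = -10*pi + 25/2 + 17*pi**2/6.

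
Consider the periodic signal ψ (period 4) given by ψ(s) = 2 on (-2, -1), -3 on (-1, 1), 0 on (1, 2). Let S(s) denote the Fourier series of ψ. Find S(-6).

s = -6 differs from s = 2 by -2 full period(s), and the series is 4-periodic.
At s = 2 the one-sided limits are ψ(2^-) = 0 and ψ(2^+) = 2.
By Dirichlet's theorem the series converges to their average, [(0) + (2)]/2 = 1.

1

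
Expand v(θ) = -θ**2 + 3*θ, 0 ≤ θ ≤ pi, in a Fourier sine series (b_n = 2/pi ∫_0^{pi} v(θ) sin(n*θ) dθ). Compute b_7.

2*(-49*pi**2 + 4 + 147*pi)/(343*pi)

b_7 = 2/pi ∫_0^{pi} (-θ**2 + 3*θ) sin(7*θ) dθ.
Integrating by parts twice (tabular method), an antiderivative of (-θ**2 + 3*θ) sin(7*θ) is θ**2*cos(7*θ)/7 - 2*θ*sin(7*θ)/49 - 3*θ*cos(7*θ)/7 + 3*sin(7*θ)/49 - 2*cos(7*θ)/343; evaluating from 0 to pi: ∫_{0}^{pi} (-θ**2 + 3*θ) sin(7*θ) dθ = (-pi**2/7 + 2/343 + 3*pi/7) - (-2/343) = -pi**2/7 + 4/343 + 3*pi/7.
Hence b_7 = (2/pi)·(-pi**2/7 + 4/343 + 3*pi/7) = 2*(-49*pi**2 + 4 + 147*pi)/(343*pi).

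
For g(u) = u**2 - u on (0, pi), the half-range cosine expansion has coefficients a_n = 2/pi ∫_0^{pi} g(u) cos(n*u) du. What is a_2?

1

a_2 = 2/pi ∫_0^{pi} (u**2 - u) cos(2*u) du.
Integrating by parts twice (tabular method), an antiderivative of (u**2 - u) cos(2*u) is u**2*sin(2*u)/2 - u*sin(2*u)/2 + u*cos(2*u)/2 - sin(2*u)/4 - cos(2*u)/4; evaluating from 0 to pi: ∫_{0}^{pi} (u**2 - u) cos(2*u) du = (-1/4 + pi/2) - (-1/4) = pi/2.
Hence a_2 = (2/pi)·(pi/2) = 1.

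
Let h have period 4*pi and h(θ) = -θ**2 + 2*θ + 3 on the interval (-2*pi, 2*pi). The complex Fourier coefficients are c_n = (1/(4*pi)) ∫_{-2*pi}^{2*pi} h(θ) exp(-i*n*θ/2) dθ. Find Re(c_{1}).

Since h is real-valued, Re(c_{1}) = (1/(4*pi)) ∫_{-2*pi}^{2*pi} h(θ) cos(θ/2) dθ = a_{1}/2.
Integrating by parts twice (tabular method), an antiderivative of (-θ**2 + 2*θ + 3) cos(θ/2) is -2*θ**2*sin(θ/2) + 4*θ*sin(θ/2) - 8*θ*cos(θ/2) + 22*sin(θ/2) + 8*cos(θ/2); evaluating from -2*pi to 2*pi: ∫_{-2*pi}^{2*pi} (-θ**2 + 2*θ + 3) cos(θ/2) dθ = (-8 + 16*pi) - (-16*pi - 8) = 32*pi.
Hence Re(c_{1}) = (1/(4*pi))·(32*pi) = 8.

8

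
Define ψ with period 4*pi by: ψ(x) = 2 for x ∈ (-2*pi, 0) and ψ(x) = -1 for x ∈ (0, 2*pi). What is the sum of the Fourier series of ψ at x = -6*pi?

x = -6*pi differs from x = -2*pi by -1 full period(s), and the series is 4*pi-periodic.
At x = -2*pi the one-sided limits are ψ(-2*pi^-) = -1 and ψ(-2*pi^+) = 2.
By Dirichlet's theorem the series converges to their average, [(-1) + (2)]/2 = 1/2.

1/2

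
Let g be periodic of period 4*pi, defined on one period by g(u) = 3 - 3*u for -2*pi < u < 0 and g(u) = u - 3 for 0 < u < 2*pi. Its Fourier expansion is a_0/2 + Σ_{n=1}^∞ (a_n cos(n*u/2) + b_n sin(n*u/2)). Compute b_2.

2

b_2 = (1/(2*pi)) ∫_{-2*pi}^{2*pi} g(u) sin(u) du.
Split the integral at the breakpoints.
Integrating by parts (boundary term plus one more integral), an antiderivative of (3 - 3*u) sin(u) is 3*u*cos(u) - 3*sin(u) - 3*cos(u); evaluating from -2*pi to 0: ∫_{-2*pi}^{0} (3 - 3*u) sin(u) du = (-3) - (-6*pi - 3) = 6*pi.
Integrating by parts (boundary term plus one more integral), an antiderivative of (u - 3) sin(u) is -u*cos(u) + sin(u) + 3*cos(u); evaluating from 0 to 2*pi: ∫_{0}^{2*pi} (u - 3) sin(u) du = (3 - 2*pi) - (3) = -2*pi.
Summing the pieces and multiplying by (1/(2*pi)) gives b_2 = 2.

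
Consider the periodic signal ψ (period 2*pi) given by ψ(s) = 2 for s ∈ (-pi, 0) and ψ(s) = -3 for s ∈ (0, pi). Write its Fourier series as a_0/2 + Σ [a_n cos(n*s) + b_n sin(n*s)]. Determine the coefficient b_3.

b_3 = 1/pi ∫_{-pi}^{pi} ψ(s) sin(3*s) ds.
Split the integral at the breakpoints.
Directly, an antiderivative of (2) sin(3*s) is -2*cos(3*s)/3; evaluating from -pi to 0: ∫_{-pi}^{0} (2) sin(3*s) ds = (-2/3) - (2/3) = -4/3.
Directly, an antiderivative of (-3) sin(3*s) is cos(3*s); evaluating from 0 to pi: ∫_{0}^{pi} (-3) sin(3*s) ds = (-1) - (1) = -2.
Summing the pieces and multiplying by (1/pi) gives b_3 = -10/(3*pi).

-10/(3*pi)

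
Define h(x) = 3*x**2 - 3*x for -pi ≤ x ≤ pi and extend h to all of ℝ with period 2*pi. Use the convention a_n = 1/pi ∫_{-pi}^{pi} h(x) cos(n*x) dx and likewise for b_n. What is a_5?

-12/25

a_5 = 1/pi ∫_{-pi}^{pi} h(x) cos(5*x) dx.
Integrating by parts twice (tabular method), an antiderivative of (3*x**2 - 3*x) cos(5*x) is 3*x**2*sin(5*x)/5 - 3*x*sin(5*x)/5 + 6*x*cos(5*x)/25 - 6*sin(5*x)/125 - 3*cos(5*x)/25; evaluating from -pi to pi: ∫_{-pi}^{pi} (3*x**2 - 3*x) cos(5*x) dx = (3/25 - 6*pi/25) - (3/25 + 6*pi/25) = -12*pi/25.
Hence a_5 = (1/pi)·(-12*pi/25) = -12/25.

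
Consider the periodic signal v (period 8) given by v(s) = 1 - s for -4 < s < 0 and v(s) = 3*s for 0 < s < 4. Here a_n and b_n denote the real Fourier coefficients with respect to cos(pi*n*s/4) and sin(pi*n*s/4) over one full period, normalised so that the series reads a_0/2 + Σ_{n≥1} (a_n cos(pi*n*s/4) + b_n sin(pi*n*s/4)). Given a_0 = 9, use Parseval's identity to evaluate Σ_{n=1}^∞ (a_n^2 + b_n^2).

107/6

Parseval: a_0^2/2 + Σ_{n≥1} (a_n^2+b_n^2) = 1/4 ∫_{-4}^{4} v(s)^2 ds = 175/3.
Subtract a_0^2/2 = 81/2: Σ (a_n^2+b_n^2) = 107/6.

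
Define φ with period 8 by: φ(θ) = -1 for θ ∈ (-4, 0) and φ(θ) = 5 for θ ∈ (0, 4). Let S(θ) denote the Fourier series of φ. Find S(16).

θ = 16 differs from θ = 0 by 2 full period(s), and the series is 8-periodic.
At θ = 0 the one-sided limits are φ(0^-) = -1 and φ(0^+) = 5.
By Dirichlet's theorem the series converges to their average, [(-1) + (5)]/2 = 2.

2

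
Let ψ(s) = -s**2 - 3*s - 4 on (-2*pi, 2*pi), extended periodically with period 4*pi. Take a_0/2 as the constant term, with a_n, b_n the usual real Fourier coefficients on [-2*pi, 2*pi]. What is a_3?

16/9

a_3 = (1/(2*pi)) ∫_{-2*pi}^{2*pi} ψ(s) cos(3*s/2) ds.
Integrating by parts twice (tabular method), an antiderivative of (-s**2 - 3*s - 4) cos(3*s/2) is -2*s**2*sin(3*s/2)/3 - 2*s*sin(3*s/2) - 8*s*cos(3*s/2)/9 - 56*sin(3*s/2)/27 - 4*cos(3*s/2)/3; evaluating from -2*pi to 2*pi: ∫_{-2*pi}^{2*pi} (-s**2 - 3*s - 4) cos(3*s/2) ds = (4/3 + 16*pi/9) - (4/3 - 16*pi/9) = 32*pi/9.
Hence a_3 = (1/(2*pi))·(32*pi/9) = 16/9.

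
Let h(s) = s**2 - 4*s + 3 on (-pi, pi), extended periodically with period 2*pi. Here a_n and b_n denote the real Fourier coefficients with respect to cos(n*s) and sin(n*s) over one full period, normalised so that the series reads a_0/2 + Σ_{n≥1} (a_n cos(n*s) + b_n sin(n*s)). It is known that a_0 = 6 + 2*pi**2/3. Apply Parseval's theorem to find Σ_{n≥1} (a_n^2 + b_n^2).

Parseval: a_0^2/2 + Σ_{n≥1} (a_n^2+b_n^2) = 1/pi ∫_{-pi}^{pi} h(s)^2 ds = 18 + 2*pi**4/5 + 44*pi**2/3.
Subtract a_0^2/2 = 2*(9 + pi**2)**2/9: Σ (a_n^2+b_n^2) = 8*pi**2*(pi**2 + 60)/45.

8*pi**2*(pi**2 + 60)/45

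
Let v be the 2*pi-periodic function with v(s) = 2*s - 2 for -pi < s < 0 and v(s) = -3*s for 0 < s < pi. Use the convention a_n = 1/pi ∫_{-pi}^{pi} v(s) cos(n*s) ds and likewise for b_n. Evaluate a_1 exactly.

10/pi

a_1 = 1/pi ∫_{-pi}^{pi} v(s) cos(s) ds.
Split the integral at the breakpoints.
Integrating by parts (boundary term plus one more integral), an antiderivative of (2*s - 2) cos(s) is 2*s*sin(s) - 2*sin(s) + 2*cos(s); evaluating from -pi to 0: ∫_{-pi}^{0} (2*s - 2) cos(s) ds = (2) - (-2) = 4.
Integrating by parts (boundary term plus one more integral), an antiderivative of (-3*s) cos(s) is -3*s*sin(s) - 3*cos(s); evaluating from 0 to pi: ∫_{0}^{pi} (-3*s) cos(s) ds = (3) - (-3) = 6.
Summing the pieces and multiplying by (1/pi) gives a_1 = 10/pi.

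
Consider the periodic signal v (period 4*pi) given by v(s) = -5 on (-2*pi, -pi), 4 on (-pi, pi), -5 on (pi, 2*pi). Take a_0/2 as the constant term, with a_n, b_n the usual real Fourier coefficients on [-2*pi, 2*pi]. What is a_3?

a_3 = (1/(2*pi)) ∫_{-2*pi}^{2*pi} v(s) cos(3*s/2) ds.
v is even and cos(3*s/2) is even, so the integrand is even and a_3 = 1/pi ∫_0^{2*pi} v(s) cos(3*s/2) ds.
Split the integral at the breakpoints.
Directly, an antiderivative of (4) cos(3*s/2) is 8*sin(3*s/2)/3; evaluating from 0 to pi: ∫_{0}^{pi} (4) cos(3*s/2) ds = (-8/3) - (0) = -8/3.
Directly, an antiderivative of (-5) cos(3*s/2) is -10*sin(3*s/2)/3; evaluating from pi to 2*pi: ∫_{pi}^{2*pi} (-5) cos(3*s/2) ds = (0) - (10/3) = -10/3.
Summing the pieces and multiplying by (1/pi) gives a_3 = -6/pi.

-6/pi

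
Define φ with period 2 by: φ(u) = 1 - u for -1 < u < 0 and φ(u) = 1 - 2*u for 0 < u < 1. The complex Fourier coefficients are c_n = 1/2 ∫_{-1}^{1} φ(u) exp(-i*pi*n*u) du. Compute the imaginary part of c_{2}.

Since φ is real-valued, Im(c_{2}) = -1/2 ∫_{-1}^{1} φ(u) sin(2*pi*u) du = -b_{2}/2.
Split the integral at the breakpoints.
Integrating by parts (boundary term plus one more integral), an antiderivative of (1 - u) sin(2*pi*u) is u*cos(2*pi*u)/(2*pi) - sin(2*pi*u)/(4*pi**2) - cos(2*pi*u)/(2*pi); evaluating from -1 to 0: ∫_{-1}^{0} (1 - u) sin(2*pi*u) du = (-1/(2*pi)) - (-1/pi) = 1/(2*pi).
Integrating by parts (boundary term plus one more integral), an antiderivative of (1 - 2*u) sin(2*pi*u) is u*cos(2*pi*u)/pi - sin(2*pi*u)/(2*pi**2) - cos(2*pi*u)/(2*pi); evaluating from 0 to 1: ∫_{0}^{1} (1 - 2*u) sin(2*pi*u) du = (1/(2*pi)) - (-1/(2*pi)) = 1/pi.
So ∫_{-1}^{1} φ(u) sin(2*pi*u) du = 3/(2*pi).
Hence Im(c_{2}) = (-1/2)·(3/(2*pi)) = -3/(4*pi).

-3/(4*pi)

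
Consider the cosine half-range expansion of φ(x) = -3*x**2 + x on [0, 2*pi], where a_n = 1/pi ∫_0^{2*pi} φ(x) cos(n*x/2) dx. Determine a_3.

8*(-1 + 6*pi)/(9*pi)

a_3 = 1/pi ∫_0^{2*pi} (-3*x**2 + x) cos(3*x/2) dx.
Integrating by parts twice (tabular method), an antiderivative of (-3*x**2 + x) cos(3*x/2) is -2*x**2*sin(3*x/2) + 2*x*sin(3*x/2)/3 - 8*x*cos(3*x/2)/3 + 16*sin(3*x/2)/9 + 4*cos(3*x/2)/9; evaluating from 0 to 2*pi: ∫_{0}^{2*pi} (-3*x**2 + x) cos(3*x/2) dx = (-4/9 + 16*pi/3) - (4/9) = -8/9 + 16*pi/3.
Hence a_3 = (1/pi)·(-8/9 + 16*pi/3) = 8*(-1 + 6*pi)/(9*pi).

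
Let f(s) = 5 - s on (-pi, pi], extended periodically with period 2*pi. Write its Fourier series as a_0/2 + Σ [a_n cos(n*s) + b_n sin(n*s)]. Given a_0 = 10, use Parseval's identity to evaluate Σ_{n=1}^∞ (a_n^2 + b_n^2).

Parseval: a_0^2/2 + Σ_{n≥1} (a_n^2+b_n^2) = 1/pi ∫_{-pi}^{pi} f(s)^2 ds = 2*pi**2/3 + 50.
Subtract a_0^2/2 = 50: Σ (a_n^2+b_n^2) = 2*pi**2/3.

2*pi**2/3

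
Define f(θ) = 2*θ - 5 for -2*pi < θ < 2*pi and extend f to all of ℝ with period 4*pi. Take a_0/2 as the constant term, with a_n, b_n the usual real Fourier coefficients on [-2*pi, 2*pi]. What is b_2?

b_2 = (1/(2*pi)) ∫_{-2*pi}^{2*pi} f(θ) sin(θ) dθ.
Integrating by parts (boundary term plus one more integral), an antiderivative of (2*θ - 5) sin(θ) is -2*θ*cos(θ) + 2*sin(θ) + 5*cos(θ); evaluating from -2*pi to 2*pi: ∫_{-2*pi}^{2*pi} (2*θ - 5) sin(θ) dθ = (5 - 4*pi) - (5 + 4*pi) = -8*pi.
Hence b_2 = (1/(2*pi))·(-8*pi) = -4.

-4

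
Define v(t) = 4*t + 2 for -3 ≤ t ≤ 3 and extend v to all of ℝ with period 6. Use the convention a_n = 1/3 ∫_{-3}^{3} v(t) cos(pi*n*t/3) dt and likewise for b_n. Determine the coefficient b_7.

b_7 = 1/3 ∫_{-3}^{3} v(t) sin(7*pi*t/3) dt.
Integrating by parts (boundary term plus one more integral), an antiderivative of (4*t + 2) sin(7*pi*t/3) is -12*t*cos(7*pi*t/3)/(7*pi) + 36*sin(7*pi*t/3)/(49*pi**2) - 6*cos(7*pi*t/3)/(7*pi); evaluating from -3 to 3: ∫_{-3}^{3} (4*t + 2) sin(7*pi*t/3) dt = (6/pi) - (-30/(7*pi)) = 72/(7*pi).
Hence b_7 = (1/3)·(72/(7*pi)) = 24/(7*pi).

24/(7*pi)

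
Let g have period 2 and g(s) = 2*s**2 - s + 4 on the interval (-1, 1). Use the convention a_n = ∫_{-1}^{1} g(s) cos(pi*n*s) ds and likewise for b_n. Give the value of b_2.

b_2 = ∫_{-1}^{1} g(s) sin(2*pi*s) ds.
Integrating by parts twice (tabular method), an antiderivative of (2*s**2 - s + 4) sin(2*pi*s) is -s**2*cos(2*pi*s)/pi + s*sin(2*pi*s)/pi**2 + s*cos(2*pi*s)/(2*pi) - sin(2*pi*s)/(4*pi**2) - 2*cos(2*pi*s)/pi + cos(2*pi*s)/(2*pi**3); evaluating from -1 to 1: ∫_{-1}^{1} (2*s**2 - s + 4) sin(2*pi*s) ds = ((1 - 5*pi**2)/(2*pi**3)) - ((1 - 7*pi**2)/(2*pi**3)) = 1/pi.
Hence b_2 = 1/pi.

1/pi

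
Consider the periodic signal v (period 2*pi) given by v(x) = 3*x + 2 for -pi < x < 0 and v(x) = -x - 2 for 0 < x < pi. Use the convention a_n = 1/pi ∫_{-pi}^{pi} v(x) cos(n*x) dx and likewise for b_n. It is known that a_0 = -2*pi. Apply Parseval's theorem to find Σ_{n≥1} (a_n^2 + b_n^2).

-4*pi + 8 + 4*pi**2/3

Parseval: a_0^2/2 + Σ_{n≥1} (a_n^2+b_n^2) = 1/pi ∫_{-pi}^{pi} v(x)^2 dx = -4*pi + 8 + 10*pi**2/3.
Subtract a_0^2/2 = 2*pi**2: Σ (a_n^2+b_n^2) = -4*pi + 8 + 4*pi**2/3.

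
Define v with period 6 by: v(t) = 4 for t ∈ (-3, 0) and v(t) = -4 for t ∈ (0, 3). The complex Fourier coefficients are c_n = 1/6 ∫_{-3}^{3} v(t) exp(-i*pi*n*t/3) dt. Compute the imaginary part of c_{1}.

8/pi

Since v is real-valued, Im(c_{1}) = -1/6 ∫_{-3}^{3} v(t) sin(pi*t/3) dt = -b_{1}/2.
v is odd and sin(pi*t/3) is odd, so the integrand is even: ∫_{-3}^{3} v(t) sin(pi*t/3) dt = 2∫_0^{3} v(t) sin(pi*t/3) dt.
Directly, an antiderivative of (-4) sin(pi*t/3) is 12*cos(pi*t/3)/pi; evaluating from 0 to 3: ∫_{0}^{3} (-4) sin(pi*t/3) dt = (-12/pi) - (12/pi) = -24/pi.
So ∫_{-3}^{3} v(t) sin(pi*t/3) dt = -48/pi.
Hence Im(c_{1}) = (-1/6)·(-48/pi) = 8/pi.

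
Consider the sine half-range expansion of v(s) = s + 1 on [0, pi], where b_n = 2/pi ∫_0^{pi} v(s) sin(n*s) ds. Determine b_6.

-1/3

b_6 = 2/pi ∫_0^{pi} (s + 1) sin(6*s) ds.
Integrating by parts (boundary term plus one more integral), an antiderivative of (s + 1) sin(6*s) is -s*cos(6*s)/6 + sin(6*s)/36 - cos(6*s)/6; evaluating from 0 to pi: ∫_{0}^{pi} (s + 1) sin(6*s) ds = (-pi/6 - 1/6) - (-1/6) = -pi/6.
Hence b_6 = (2/pi)·(-pi/6) = -1/3.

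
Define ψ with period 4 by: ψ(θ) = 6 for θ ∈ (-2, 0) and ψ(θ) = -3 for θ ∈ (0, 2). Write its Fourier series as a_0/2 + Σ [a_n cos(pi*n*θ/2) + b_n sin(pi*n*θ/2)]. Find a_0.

3

a_0 = 1/2 ∫_{-2}^{2} ψ(θ) dθ = 1/2 · (6) = 3.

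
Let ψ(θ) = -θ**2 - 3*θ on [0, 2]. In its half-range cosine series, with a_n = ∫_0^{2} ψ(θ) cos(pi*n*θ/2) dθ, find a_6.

-4/(9*pi**2)

a_6 = ∫_0^{2} (-θ**2 - 3*θ) cos(3*pi*θ) dθ.
Integrating by parts twice (tabular method), an antiderivative of (-θ**2 - 3*θ) cos(3*pi*θ) is -θ**2*sin(3*pi*θ)/(3*pi) - θ*sin(3*pi*θ)/pi - 2*θ*cos(3*pi*θ)/(9*pi**2) + 2*sin(3*pi*θ)/(27*pi**3) - cos(3*pi*θ)/(3*pi**2); evaluating from 0 to 2: ∫_{0}^{2} (-θ**2 - 3*θ) cos(3*pi*θ) dθ = (-7/(9*pi**2)) - (-1/(3*pi**2)) = -4/(9*pi**2).
Hence a_6 = -4/(9*pi**2).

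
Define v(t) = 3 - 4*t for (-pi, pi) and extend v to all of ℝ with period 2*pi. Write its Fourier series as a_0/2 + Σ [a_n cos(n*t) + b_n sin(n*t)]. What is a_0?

a_0 = 1/pi ∫_{-pi}^{pi} v(t) dt = 1/pi · (6*pi) = 6.

6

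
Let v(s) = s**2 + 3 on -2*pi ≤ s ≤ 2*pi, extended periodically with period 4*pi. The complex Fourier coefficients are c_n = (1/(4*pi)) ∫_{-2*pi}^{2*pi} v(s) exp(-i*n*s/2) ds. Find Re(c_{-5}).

-8/25

Since v is real-valued, Re(c_{-5}) = (1/(4*pi)) ∫_{-2*pi}^{2*pi} v(s) cos(-5*s/2) ds = a_{5}/2.
v is even and cos(-5*s/2) is even, so the integrand is even: ∫_{-2*pi}^{2*pi} v(s) cos(-5*s/2) ds = 2∫_0^{2*pi} v(s) cos(-5*s/2) ds.
Integrating by parts twice (tabular method), an antiderivative of (s**2 + 3) cos(-5*s/2) is 2*s**2*sin(5*s/2)/5 + 8*s*cos(5*s/2)/25 + 134*sin(5*s/2)/125; evaluating from 0 to 2*pi: ∫_{0}^{2*pi} (s**2 + 3) cos(-5*s/2) ds = (-16*pi/25) - (0) = -16*pi/25.
So ∫_{-2*pi}^{2*pi} v(s) cos(-5*s/2) ds = -32*pi/25.
Hence Re(c_{-5}) = (1/(4*pi))·(-32*pi/25) = -8/25.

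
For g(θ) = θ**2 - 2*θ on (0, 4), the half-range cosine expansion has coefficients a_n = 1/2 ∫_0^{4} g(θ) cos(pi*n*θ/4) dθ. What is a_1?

a_1 = 1/2 ∫_0^{4} (θ**2 - 2*θ) cos(pi*θ/4) dθ.
Integrating by parts twice (tabular method), an antiderivative of (θ**2 - 2*θ) cos(pi*θ/4) is 4*θ**2*sin(pi*θ/4)/pi - 8*θ*sin(pi*θ/4)/pi + 32*θ*cos(pi*θ/4)/pi**2 - 128*sin(pi*θ/4)/pi**3 - 32*cos(pi*θ/4)/pi**2; evaluating from 0 to 4: ∫_{0}^{4} (θ**2 - 2*θ) cos(pi*θ/4) dθ = (-96/pi**2) - (-32/pi**2) = -64/pi**2.
Hence a_1 = (1/2)·(-64/pi**2) = -32/pi**2.

-32/pi**2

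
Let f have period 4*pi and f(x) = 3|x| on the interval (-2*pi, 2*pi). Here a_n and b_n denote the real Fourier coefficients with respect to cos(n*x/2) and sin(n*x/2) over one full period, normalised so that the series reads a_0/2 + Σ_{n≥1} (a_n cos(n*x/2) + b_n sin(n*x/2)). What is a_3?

-8/(3*pi)

a_3 = (1/(2*pi)) ∫_{-2*pi}^{2*pi} f(x) cos(3*x/2) dx.
f is even and cos(3*x/2) is even, so the integrand is even and a_3 = 1/pi ∫_0^{2*pi} f(x) cos(3*x/2) dx.
Integrating by parts (boundary term plus one more integral), an antiderivative of (3*x) cos(3*x/2) is 2*x*sin(3*x/2) + 4*cos(3*x/2)/3; evaluating from 0 to 2*pi: ∫_{0}^{2*pi} (3*x) cos(3*x/2) dx = (-4/3) - (4/3) = -8/3.
Hence a_3 = (1/pi)·(-8/3) = -8/(3*pi).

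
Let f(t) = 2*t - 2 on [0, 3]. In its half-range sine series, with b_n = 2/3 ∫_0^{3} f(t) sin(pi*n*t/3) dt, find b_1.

b_1 = 2/3 ∫_0^{3} (2*t - 2) sin(pi*t/3) dt.
Integrating by parts (boundary term plus one more integral), an antiderivative of (2*t - 2) sin(pi*t/3) is -6*t*cos(pi*t/3)/pi + 18*sin(pi*t/3)/pi**2 + 6*cos(pi*t/3)/pi; evaluating from 0 to 3: ∫_{0}^{3} (2*t - 2) sin(pi*t/3) dt = (12/pi) - (6/pi) = 6/pi.
Hence b_1 = (2/3)·(6/pi) = 4/pi.

4/pi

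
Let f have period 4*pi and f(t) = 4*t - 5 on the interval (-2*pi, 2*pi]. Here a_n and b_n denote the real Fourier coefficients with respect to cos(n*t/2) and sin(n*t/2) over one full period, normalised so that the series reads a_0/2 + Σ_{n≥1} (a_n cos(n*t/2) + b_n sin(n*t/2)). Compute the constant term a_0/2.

-5

a_0 = (1/(2*pi)) ∫_{-2*pi}^{2*pi} f(t) dt = (1/(2*pi)) · (-20*pi) = -10.
So the constant term a_0/2 = -5.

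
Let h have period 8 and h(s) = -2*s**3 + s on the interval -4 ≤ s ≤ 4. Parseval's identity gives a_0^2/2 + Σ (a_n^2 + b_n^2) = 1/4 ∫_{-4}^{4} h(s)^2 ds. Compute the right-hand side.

1/4 ∫_{-4}^{4} h(s)^2 ds = 1/4 · (1798528/105) = 449632/105.

449632/105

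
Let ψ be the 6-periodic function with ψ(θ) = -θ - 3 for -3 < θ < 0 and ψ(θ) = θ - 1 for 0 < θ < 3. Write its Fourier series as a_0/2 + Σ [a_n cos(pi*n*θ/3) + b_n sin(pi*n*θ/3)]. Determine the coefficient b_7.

b_7 = 1/3 ∫_{-3}^{3} ψ(θ) sin(7*pi*θ/3) dθ.
Split the integral at the breakpoints.
Integrating by parts (boundary term plus one more integral), an antiderivative of (-θ - 3) sin(7*pi*θ/3) is 3*θ*cos(7*pi*θ/3)/(7*pi) - 9*sin(7*pi*θ/3)/(49*pi**2) + 9*cos(7*pi*θ/3)/(7*pi); evaluating from -3 to 0: ∫_{-3}^{0} (-θ - 3) sin(7*pi*θ/3) dθ = (9/(7*pi)) - (0) = 9/(7*pi).
Integrating by parts (boundary term plus one more integral), an antiderivative of (θ - 1) sin(7*pi*θ/3) is -3*θ*cos(7*pi*θ/3)/(7*pi) + 9*sin(7*pi*θ/3)/(49*pi**2) + 3*cos(7*pi*θ/3)/(7*pi); evaluating from 0 to 3: ∫_{0}^{3} (θ - 1) sin(7*pi*θ/3) dθ = (6/(7*pi)) - (3/(7*pi)) = 3/(7*pi).
Summing the pieces and multiplying by (1/3) gives b_7 = 4/(7*pi).

4/(7*pi)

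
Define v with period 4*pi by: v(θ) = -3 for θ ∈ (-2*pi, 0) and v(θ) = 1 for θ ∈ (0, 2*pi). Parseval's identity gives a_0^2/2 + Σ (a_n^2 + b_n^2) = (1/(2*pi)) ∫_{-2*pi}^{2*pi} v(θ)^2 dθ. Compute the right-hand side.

10

(1/(2*pi)) ∫_{-2*pi}^{2*pi} v(θ)^2 dθ = (1/(2*pi)) · (20*pi) = 10.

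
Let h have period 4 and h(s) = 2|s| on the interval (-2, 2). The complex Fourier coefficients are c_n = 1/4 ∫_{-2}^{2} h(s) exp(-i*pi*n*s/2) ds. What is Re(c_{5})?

Since h is real-valued, Re(c_{5}) = 1/4 ∫_{-2}^{2} h(s) cos(5*pi*s/2) ds = a_{5}/2.
h is even and cos(5*pi*s/2) is even, so the integrand is even: ∫_{-2}^{2} h(s) cos(5*pi*s/2) ds = 2∫_0^{2} h(s) cos(5*pi*s/2) ds.
Integrating by parts (boundary term plus one more integral), an antiderivative of (2*s) cos(5*pi*s/2) is 4*s*sin(5*pi*s/2)/(5*pi) + 8*cos(5*pi*s/2)/(25*pi**2); evaluating from 0 to 2: ∫_{0}^{2} (2*s) cos(5*pi*s/2) ds = (-8/(25*pi**2)) - (8/(25*pi**2)) = -16/(25*pi**2).
So ∫_{-2}^{2} h(s) cos(5*pi*s/2) ds = -32/(25*pi**2).
Hence Re(c_{5}) = (1/4)·(-32/(25*pi**2)) = -8/(25*pi**2).

-8/(25*pi**2)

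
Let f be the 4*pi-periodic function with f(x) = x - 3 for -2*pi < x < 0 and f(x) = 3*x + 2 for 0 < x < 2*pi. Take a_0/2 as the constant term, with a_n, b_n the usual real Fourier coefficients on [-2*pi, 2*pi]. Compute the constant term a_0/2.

a_0 = (1/(2*pi)) ∫_{-2*pi}^{2*pi} f(x) dx = (1/(2*pi)) · (2*pi*(-1 + 2*pi)) = -1 + 2*pi.
So the constant term a_0/2 = -1/2 + pi.

-1/2 + pi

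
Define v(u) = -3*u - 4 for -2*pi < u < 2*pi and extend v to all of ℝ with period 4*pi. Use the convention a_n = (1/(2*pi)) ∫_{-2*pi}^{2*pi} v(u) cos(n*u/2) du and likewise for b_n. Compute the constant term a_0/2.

a_0 = (1/(2*pi)) ∫_{-2*pi}^{2*pi} v(u) du = (1/(2*pi)) · (-16*pi) = -8.
So the constant term a_0/2 = -4.

-4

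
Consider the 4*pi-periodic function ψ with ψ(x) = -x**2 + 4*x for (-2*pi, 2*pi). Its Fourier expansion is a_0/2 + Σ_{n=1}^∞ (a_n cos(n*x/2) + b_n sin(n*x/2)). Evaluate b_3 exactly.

b_3 = (1/(2*pi)) ∫_{-2*pi}^{2*pi} ψ(x) sin(3*x/2) dx.
Integrating by parts twice (tabular method), an antiderivative of (-x**2 + 4*x) sin(3*x/2) is 2*x**2*cos(3*x/2)/3 - 8*x*sin(3*x/2)/9 - 8*x*cos(3*x/2)/3 + 16*sin(3*x/2)/9 - 16*cos(3*x/2)/27; evaluating from -2*pi to 2*pi: ∫_{-2*pi}^{2*pi} (-x**2 + 4*x) sin(3*x/2) dx = (-8*pi**2/3 + 16/27 + 16*pi/3) - (-8*pi**2/3 - 16*pi/3 + 16/27) = 32*pi/3.
Hence b_3 = (1/(2*pi))·(32*pi/3) = 16/3.

16/3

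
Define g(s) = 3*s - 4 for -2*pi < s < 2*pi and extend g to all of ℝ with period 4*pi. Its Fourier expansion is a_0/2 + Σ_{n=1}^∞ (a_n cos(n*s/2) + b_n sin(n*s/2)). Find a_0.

-8

a_0 = (1/(2*pi)) ∫_{-2*pi}^{2*pi} g(s) ds = (1/(2*pi)) · (-16*pi) = -8.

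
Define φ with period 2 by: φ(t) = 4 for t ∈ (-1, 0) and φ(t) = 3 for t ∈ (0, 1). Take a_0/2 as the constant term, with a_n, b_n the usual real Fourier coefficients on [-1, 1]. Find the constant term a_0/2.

a_0 = ∫_{-1}^{1} φ(t) dt = 7.
So the constant term a_0/2 = 7/2.

7/2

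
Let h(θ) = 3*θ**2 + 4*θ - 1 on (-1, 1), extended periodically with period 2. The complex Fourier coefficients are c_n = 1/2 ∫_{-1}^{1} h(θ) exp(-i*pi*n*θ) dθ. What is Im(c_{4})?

Since h is real-valued, Im(c_{4}) = -1/2 ∫_{-1}^{1} h(θ) sin(4*pi*θ) dθ = -b_{4}/2.
Integrating by parts twice (tabular method), an antiderivative of (3*θ**2 + 4*θ - 1) sin(4*pi*θ) is -3*θ**2*cos(4*pi*θ)/(4*pi) + 3*θ*sin(4*pi*θ)/(8*pi**2) - θ*cos(4*pi*θ)/pi + sin(4*pi*θ)/(4*pi**2) + 3*cos(4*pi*θ)/(32*pi**3) + cos(4*pi*θ)/(4*pi); evaluating from -1 to 1: ∫_{-1}^{1} (3*θ**2 + 4*θ - 1) sin(4*pi*θ) dθ = (3*(1 - 16*pi**2)/(32*pi**3)) - ((3 + 16*pi**2)/(32*pi**3)) = -2/pi.
Hence Im(c_{4}) = (-1/2)·(-2/pi) = 1/pi.

1/pi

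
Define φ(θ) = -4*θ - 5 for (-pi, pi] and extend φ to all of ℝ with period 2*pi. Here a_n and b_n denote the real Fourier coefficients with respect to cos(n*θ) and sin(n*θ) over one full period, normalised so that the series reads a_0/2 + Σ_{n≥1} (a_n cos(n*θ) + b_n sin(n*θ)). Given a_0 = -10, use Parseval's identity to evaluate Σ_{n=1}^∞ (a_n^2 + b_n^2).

Parseval: a_0^2/2 + Σ_{n≥1} (a_n^2+b_n^2) = 1/pi ∫_{-pi}^{pi} φ(θ)^2 dθ = 50 + 32*pi**2/3.
Subtract a_0^2/2 = 50: Σ (a_n^2+b_n^2) = 32*pi**2/3.

32*pi**2/3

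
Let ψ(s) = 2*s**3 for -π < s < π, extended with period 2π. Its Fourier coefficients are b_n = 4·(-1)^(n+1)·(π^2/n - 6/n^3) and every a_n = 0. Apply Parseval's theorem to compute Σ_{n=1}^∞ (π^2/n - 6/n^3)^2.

Parseval: Σ b_n^2 = (1/π) ∫_{-π}^{π} ψ(s)^2 ds = 8*pi**6/7.
b_n^2 = 16·(π^2/n - 6/n^3)^2, so the sum equals (8*pi**6/7)/16 = pi**6/14.

pi**6/14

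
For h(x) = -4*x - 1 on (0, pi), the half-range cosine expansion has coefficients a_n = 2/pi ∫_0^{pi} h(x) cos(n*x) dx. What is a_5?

16/(25*pi)

a_5 = 2/pi ∫_0^{pi} (-4*x - 1) cos(5*x) dx.
Integrating by parts (boundary term plus one more integral), an antiderivative of (-4*x - 1) cos(5*x) is -4*x*sin(5*x)/5 - sin(5*x)/5 - 4*cos(5*x)/25; evaluating from 0 to pi: ∫_{0}^{pi} (-4*x - 1) cos(5*x) dx = (4/25) - (-4/25) = 8/25.
Hence a_5 = (2/pi)·(8/25) = 16/(25*pi).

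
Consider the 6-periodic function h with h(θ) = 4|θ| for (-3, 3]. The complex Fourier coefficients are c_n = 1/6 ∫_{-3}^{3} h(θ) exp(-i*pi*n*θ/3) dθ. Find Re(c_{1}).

Since h is real-valued, Re(c_{1}) = 1/6 ∫_{-3}^{3} h(θ) cos(pi*θ/3) dθ = a_{1}/2.
h is even and cos(pi*θ/3) is even, so the integrand is even: ∫_{-3}^{3} h(θ) cos(pi*θ/3) dθ = 2∫_0^{3} h(θ) cos(pi*θ/3) dθ.
Integrating by parts (boundary term plus one more integral), an antiderivative of (4*θ) cos(pi*θ/3) is 12*θ*sin(pi*θ/3)/pi + 36*cos(pi*θ/3)/pi**2; evaluating from 0 to 3: ∫_{0}^{3} (4*θ) cos(pi*θ/3) dθ = (-36/pi**2) - (36/pi**2) = -72/pi**2.
So ∫_{-3}^{3} h(θ) cos(pi*θ/3) dθ = -144/pi**2.
Hence Re(c_{1}) = (1/6)·(-144/pi**2) = -24/pi**2.

-24/pi**2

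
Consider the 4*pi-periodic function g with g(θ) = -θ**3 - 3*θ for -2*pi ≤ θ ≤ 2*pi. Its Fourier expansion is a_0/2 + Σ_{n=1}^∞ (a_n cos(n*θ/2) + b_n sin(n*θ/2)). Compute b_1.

84 - 16*pi**2

b_1 = (1/(2*pi)) ∫_{-2*pi}^{2*pi} g(θ) sin(θ/2) dθ.
g is odd and sin(θ/2) is odd, so the integrand is even and b_1 = 1/pi ∫_0^{2*pi} g(θ) sin(θ/2) dθ.
Integrating by parts three times (tabular method), an antiderivative of (-θ**3 - 3*θ) sin(θ/2) is 2*θ**3*cos(θ/2) - 12*θ**2*sin(θ/2) - 42*θ*cos(θ/2) + 84*sin(θ/2); evaluating from 0 to 2*pi: ∫_{0}^{2*pi} (-θ**3 - 3*θ) sin(θ/2) dθ = (-16*pi**3 + 84*pi) - (0) = -16*pi**3 + 84*pi.
Hence b_1 = (1/pi)·(-16*pi**3 + 84*pi) = 84 - 16*pi**2.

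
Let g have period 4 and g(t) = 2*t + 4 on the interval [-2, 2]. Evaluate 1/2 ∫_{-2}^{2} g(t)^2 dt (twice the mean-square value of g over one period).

128/3

1/2 ∫_{-2}^{2} g(t)^2 dt = 1/2 · (256/3) = 128/3.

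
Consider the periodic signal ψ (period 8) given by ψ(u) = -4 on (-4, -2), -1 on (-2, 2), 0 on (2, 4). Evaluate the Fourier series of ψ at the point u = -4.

u = -4 differs from u = 4 by -1 full period(s), and the series is 8-periodic.
At u = 4 the one-sided limits are ψ(4^-) = 0 and ψ(4^+) = -4.
By Dirichlet's theorem the series converges to their average, [(0) + (-4)]/2 = -2.

-2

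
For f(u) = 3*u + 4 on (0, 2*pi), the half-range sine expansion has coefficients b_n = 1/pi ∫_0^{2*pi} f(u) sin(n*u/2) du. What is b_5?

b_5 = 1/pi ∫_0^{2*pi} (3*u + 4) sin(5*u/2) du.
Integrating by parts (boundary term plus one more integral), an antiderivative of (3*u + 4) sin(5*u/2) is -6*u*cos(5*u/2)/5 + 12*sin(5*u/2)/25 - 8*cos(5*u/2)/5; evaluating from 0 to 2*pi: ∫_{0}^{2*pi} (3*u + 4) sin(5*u/2) du = (8/5 + 12*pi/5) - (-8/5) = 16/5 + 12*pi/5.
Hence b_5 = (1/pi)·(16/5 + 12*pi/5) = 4*(4 + 3*pi)/(5*pi).

4*(4 + 3*pi)/(5*pi)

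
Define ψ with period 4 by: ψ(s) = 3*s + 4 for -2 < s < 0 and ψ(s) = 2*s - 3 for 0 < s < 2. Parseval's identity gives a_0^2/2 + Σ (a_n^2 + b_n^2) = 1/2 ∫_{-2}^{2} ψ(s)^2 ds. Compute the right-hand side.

19/3

1/2 ∫_{-2}^{2} ψ(s)^2 ds = 1/2 · (38/3) = 19/3.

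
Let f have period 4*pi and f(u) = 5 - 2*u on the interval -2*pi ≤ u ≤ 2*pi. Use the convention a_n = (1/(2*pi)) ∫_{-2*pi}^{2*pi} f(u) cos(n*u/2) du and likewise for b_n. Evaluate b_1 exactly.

b_1 = (1/(2*pi)) ∫_{-2*pi}^{2*pi} f(u) sin(u/2) du.
Integrating by parts (boundary term plus one more integral), an antiderivative of (5 - 2*u) sin(u/2) is 4*u*cos(u/2) - 8*sin(u/2) - 10*cos(u/2); evaluating from -2*pi to 2*pi: ∫_{-2*pi}^{2*pi} (5 - 2*u) sin(u/2) du = (10 - 8*pi) - (10 + 8*pi) = -16*pi.
Hence b_1 = (1/(2*pi))·(-16*pi) = -8.

-8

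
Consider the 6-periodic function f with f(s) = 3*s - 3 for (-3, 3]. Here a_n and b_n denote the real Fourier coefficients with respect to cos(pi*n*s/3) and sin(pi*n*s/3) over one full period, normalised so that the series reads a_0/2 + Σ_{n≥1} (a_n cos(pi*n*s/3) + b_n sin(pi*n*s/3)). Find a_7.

0

a_7 = 1/3 ∫_{-3}^{3} f(s) cos(7*pi*s/3) ds.
Integrating by parts (boundary term plus one more integral), an antiderivative of (3*s - 3) cos(7*pi*s/3) is 9*s*sin(7*pi*s/3)/(7*pi) - 9*sin(7*pi*s/3)/(7*pi) + 27*cos(7*pi*s/3)/(49*pi**2); evaluating from -3 to 3: ∫_{-3}^{3} (3*s - 3) cos(7*pi*s/3) ds = (-27/(49*pi**2)) - (-27/(49*pi**2)) = 0.
Hence a_7 = (1/3)·(0) = 0.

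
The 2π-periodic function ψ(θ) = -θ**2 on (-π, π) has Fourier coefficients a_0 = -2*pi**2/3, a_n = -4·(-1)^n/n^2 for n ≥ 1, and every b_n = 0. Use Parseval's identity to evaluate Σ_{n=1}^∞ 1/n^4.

pi**4/90

Parseval: a_0^2/2 + Σ a_n^2 = (1/π) ∫_{-π}^{π} ψ(θ)^2 dθ = 2*pi**4/5.
Subtract a_0^2/2 = 2*pi**4/9: Σ a_n^2 = 8*pi**4/45.
Since a_n^2 = 16/n^4, Σ 1/n^4 = pi**4/90.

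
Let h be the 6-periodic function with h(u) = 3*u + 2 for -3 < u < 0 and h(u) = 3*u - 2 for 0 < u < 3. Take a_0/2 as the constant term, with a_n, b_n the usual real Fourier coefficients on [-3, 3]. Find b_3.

b_3 = 1/3 ∫_{-3}^{3} h(u) sin(pi*u) du.
h is odd and sin(pi*u) is odd, so the integrand is even and b_3 = 2/3 ∫_0^{3} h(u) sin(pi*u) du.
Integrating by parts (boundary term plus one more integral), an antiderivative of (3*u - 2) sin(pi*u) is -3*u*cos(pi*u)/pi + 3*sin(pi*u)/pi**2 + 2*cos(pi*u)/pi; evaluating from 0 to 3: ∫_{0}^{3} (3*u - 2) sin(pi*u) du = (7/pi) - (2/pi) = 5/pi.
Hence b_3 = (2/3)·(5/pi) = 10/(3*pi).

10/(3*pi)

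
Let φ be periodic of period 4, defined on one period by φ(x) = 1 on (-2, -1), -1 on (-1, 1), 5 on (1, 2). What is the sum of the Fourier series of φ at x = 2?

At x = 2 the one-sided limits are φ(2^-) = 5 and φ(2^+) = 1.
By Dirichlet's theorem the series converges to their average, [(5) + (1)]/2 = 3.

3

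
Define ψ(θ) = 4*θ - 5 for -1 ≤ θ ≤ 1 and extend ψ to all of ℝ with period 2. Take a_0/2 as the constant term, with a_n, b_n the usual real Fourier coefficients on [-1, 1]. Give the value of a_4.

0

a_4 = ∫_{-1}^{1} ψ(θ) cos(4*pi*θ) dθ.
Integrating by parts (boundary term plus one more integral), an antiderivative of (4*θ - 5) cos(4*pi*θ) is θ*sin(4*pi*θ)/pi - 5*sin(4*pi*θ)/(4*pi) + cos(4*pi*θ)/(4*pi**2); evaluating from -1 to 1: ∫_{-1}^{1} (4*θ - 5) cos(4*pi*θ) dθ = (1/(4*pi**2)) - (1/(4*pi**2)) = 0.
Hence a_4 = 0.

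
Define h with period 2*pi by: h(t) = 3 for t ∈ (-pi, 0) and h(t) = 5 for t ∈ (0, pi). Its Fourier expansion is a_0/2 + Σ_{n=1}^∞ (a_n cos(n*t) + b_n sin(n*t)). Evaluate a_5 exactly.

0

a_5 = 1/pi ∫_{-pi}^{pi} h(t) cos(5*t) dt.
Split the integral at the breakpoints.
Directly, an antiderivative of (3) cos(5*t) is 3*sin(5*t)/5; evaluating from -pi to 0: ∫_{-pi}^{0} (3) cos(5*t) dt = (0) - (0) = 0.
Directly, an antiderivative of (5) cos(5*t) is sin(5*t); evaluating from 0 to pi: ∫_{0}^{pi} (5) cos(5*t) dt = (0) - (0) = 0.
Summing the pieces and multiplying by (1/pi) gives a_5 = 0.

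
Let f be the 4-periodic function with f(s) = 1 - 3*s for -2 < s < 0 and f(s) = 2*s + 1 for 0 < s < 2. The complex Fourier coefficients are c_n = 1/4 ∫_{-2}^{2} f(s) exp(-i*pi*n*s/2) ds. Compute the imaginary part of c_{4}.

-1/(4*pi)

Since f is real-valued, Im(c_{4}) = -1/4 ∫_{-2}^{2} f(s) sin(2*pi*s) ds = -b_{4}/2.
Split the integral at the breakpoints.
Integrating by parts (boundary term plus one more integral), an antiderivative of (1 - 3*s) sin(2*pi*s) is 3*s*cos(2*pi*s)/(2*pi) - 3*sin(2*pi*s)/(4*pi**2) - cos(2*pi*s)/(2*pi); evaluating from -2 to 0: ∫_{-2}^{0} (1 - 3*s) sin(2*pi*s) ds = (-1/(2*pi)) - (-7/(2*pi)) = 3/pi.
Integrating by parts (boundary term plus one more integral), an antiderivative of (2*s + 1) sin(2*pi*s) is -s*cos(2*pi*s)/pi + sin(2*pi*s)/(2*pi**2) - cos(2*pi*s)/(2*pi); evaluating from 0 to 2: ∫_{0}^{2} (2*s + 1) sin(2*pi*s) ds = (-5/(2*pi)) - (-1/(2*pi)) = -2/pi.
So ∫_{-2}^{2} f(s) sin(2*pi*s) ds = 1/pi.
Hence Im(c_{4}) = (-1/4)·(1/pi) = -1/(4*pi).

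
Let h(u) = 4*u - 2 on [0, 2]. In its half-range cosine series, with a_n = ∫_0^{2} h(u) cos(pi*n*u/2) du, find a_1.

-32/pi**2

a_1 = ∫_0^{2} (4*u - 2) cos(pi*u/2) du.
Integrating by parts (boundary term plus one more integral), an antiderivative of (4*u - 2) cos(pi*u/2) is 8*u*sin(pi*u/2)/pi - 4*sin(pi*u/2)/pi + 16*cos(pi*u/2)/pi**2; evaluating from 0 to 2: ∫_{0}^{2} (4*u - 2) cos(pi*u/2) du = (-16/pi**2) - (16/pi**2) = -32/pi**2.
Hence a_1 = -32/pi**2.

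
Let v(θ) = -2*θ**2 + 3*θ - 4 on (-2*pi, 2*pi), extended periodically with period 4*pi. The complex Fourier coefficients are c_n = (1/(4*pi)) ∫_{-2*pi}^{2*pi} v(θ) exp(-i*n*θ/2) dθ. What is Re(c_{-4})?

Since v is real-valued, Re(c_{-4}) = (1/(4*pi)) ∫_{-2*pi}^{2*pi} v(θ) cos(-2*θ) dθ = a_{4}/2.
Integrating by parts twice (tabular method), an antiderivative of (-2*θ**2 + 3*θ - 4) cos(-2*θ) is -θ**2*sin(2*θ) + 3*θ*sin(2*θ)/2 - θ*cos(2*θ) - 3*sin(2*θ)/2 + 3*cos(2*θ)/4; evaluating from -2*pi to 2*pi: ∫_{-2*pi}^{2*pi} (-2*θ**2 + 3*θ - 4) cos(-2*θ) dθ = (3/4 - 2*pi) - (3/4 + 2*pi) = -4*pi.
Hence Re(c_{-4}) = (1/(4*pi))·(-4*pi) = -1.

-1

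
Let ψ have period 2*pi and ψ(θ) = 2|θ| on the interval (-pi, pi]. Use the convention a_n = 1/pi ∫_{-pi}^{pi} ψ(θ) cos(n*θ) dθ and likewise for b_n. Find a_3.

a_3 = 1/pi ∫_{-pi}^{pi} ψ(θ) cos(3*θ) dθ.
ψ is even and cos(3*θ) is even, so the integrand is even and a_3 = 2/pi ∫_0^{pi} ψ(θ) cos(3*θ) dθ.
Integrating by parts (boundary term plus one more integral), an antiderivative of (2*θ) cos(3*θ) is 2*θ*sin(3*θ)/3 + 2*cos(3*θ)/9; evaluating from 0 to pi: ∫_{0}^{pi} (2*θ) cos(3*θ) dθ = (-2/9) - (2/9) = -4/9.
Hence a_3 = (2/pi)·(-4/9) = -8/(9*pi).

-8/(9*pi)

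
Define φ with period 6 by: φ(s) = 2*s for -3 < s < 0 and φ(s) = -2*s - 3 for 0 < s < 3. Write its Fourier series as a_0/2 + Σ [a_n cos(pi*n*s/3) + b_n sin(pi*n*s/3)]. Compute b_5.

b_5 = 1/3 ∫_{-3}^{3} φ(s) sin(5*pi*s/3) ds.
Split the integral at the breakpoints.
Integrating by parts (boundary term plus one more integral), an antiderivative of (2*s) sin(5*pi*s/3) is -6*s*cos(5*pi*s/3)/(5*pi) + 18*sin(5*pi*s/3)/(25*pi**2); evaluating from -3 to 0: ∫_{-3}^{0} (2*s) sin(5*pi*s/3) ds = (0) - (-18/(5*pi)) = 18/(5*pi).
Integrating by parts (boundary term plus one more integral), an antiderivative of (-2*s - 3) sin(5*pi*s/3) is 6*s*cos(5*pi*s/3)/(5*pi) - 18*sin(5*pi*s/3)/(25*pi**2) + 9*cos(5*pi*s/3)/(5*pi); evaluating from 0 to 3: ∫_{0}^{3} (-2*s - 3) sin(5*pi*s/3) ds = (-27/(5*pi)) - (9/(5*pi)) = -36/(5*pi).
Summing the pieces and multiplying by (1/3) gives b_5 = -6/(5*pi).

-6/(5*pi)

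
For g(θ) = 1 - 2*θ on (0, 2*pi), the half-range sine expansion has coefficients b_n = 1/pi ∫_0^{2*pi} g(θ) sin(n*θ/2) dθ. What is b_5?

b_5 = 1/pi ∫_0^{2*pi} (1 - 2*θ) sin(5*θ/2) dθ.
Integrating by parts (boundary term plus one more integral), an antiderivative of (1 - 2*θ) sin(5*θ/2) is 4*θ*cos(5*θ/2)/5 - 8*sin(5*θ/2)/25 - 2*cos(5*θ/2)/5; evaluating from 0 to 2*pi: ∫_{0}^{2*pi} (1 - 2*θ) sin(5*θ/2) dθ = (2/5 - 8*pi/5) - (-2/5) = 4/5 - 8*pi/5.
Hence b_5 = (1/pi)·(4/5 - 8*pi/5) = 4*(1 - 2*pi)/(5*pi).

4*(1 - 2*pi)/(5*pi)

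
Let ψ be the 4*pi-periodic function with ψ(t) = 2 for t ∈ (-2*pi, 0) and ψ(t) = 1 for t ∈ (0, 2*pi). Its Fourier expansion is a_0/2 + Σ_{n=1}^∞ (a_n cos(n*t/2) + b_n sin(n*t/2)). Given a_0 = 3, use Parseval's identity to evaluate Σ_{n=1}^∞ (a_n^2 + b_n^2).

1/2

Parseval: a_0^2/2 + Σ_{n≥1} (a_n^2+b_n^2) = (1/(2*pi)) ∫_{-2*pi}^{2*pi} ψ(t)^2 dt = 5.
Subtract a_0^2/2 = 9/2: Σ (a_n^2+b_n^2) = 1/2.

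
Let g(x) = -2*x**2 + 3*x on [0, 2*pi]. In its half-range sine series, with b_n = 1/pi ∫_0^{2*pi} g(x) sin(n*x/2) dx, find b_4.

-3 + 4*pi

b_4 = 1/pi ∫_0^{2*pi} (-2*x**2 + 3*x) sin(2*x) dx.
Integrating by parts twice (tabular method), an antiderivative of (-2*x**2 + 3*x) sin(2*x) is x**2*cos(2*x) - x*sin(2*x) - 3*x*cos(2*x)/2 + 3*sin(2*x)/4 - cos(2*x)/2; evaluating from 0 to 2*pi: ∫_{0}^{2*pi} (-2*x**2 + 3*x) sin(2*x) dx = (-3*pi - 1/2 + 4*pi**2) - (-1/2) = pi*(-3 + 4*pi).
Hence b_4 = (1/pi)·(pi*(-3 + 4*pi)) = -3 + 4*pi.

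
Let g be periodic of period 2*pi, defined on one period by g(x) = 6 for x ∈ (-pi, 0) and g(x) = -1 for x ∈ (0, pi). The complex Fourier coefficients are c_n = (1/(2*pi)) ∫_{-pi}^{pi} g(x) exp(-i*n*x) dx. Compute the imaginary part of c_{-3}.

-7/(3*pi)

Since g is real-valued, Im(c_{-3}) = -(1/(2*pi)) ∫_{-pi}^{pi} g(x) sin(-3*x) dx = b_{3}/2.
Split the integral at the breakpoints.
Directly, an antiderivative of (6) sin(-3*x) is 2*cos(3*x); evaluating from -pi to 0: ∫_{-pi}^{0} (6) sin(-3*x) dx = (2) - (-2) = 4.
Directly, an antiderivative of (-1) sin(-3*x) is -cos(3*x)/3; evaluating from 0 to pi: ∫_{0}^{pi} (-1) sin(-3*x) dx = (1/3) - (-1/3) = 2/3.
So ∫_{-pi}^{pi} g(x) sin(-3*x) dx = 14/3.
Hence Im(c_{-3}) = (-1/(2*pi))·(14/3) = -7/(3*pi).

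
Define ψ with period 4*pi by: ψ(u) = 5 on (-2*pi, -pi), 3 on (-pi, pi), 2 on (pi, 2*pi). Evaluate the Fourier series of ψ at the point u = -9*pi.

4

u = -9*pi differs from u = -pi by -2 full period(s), and the series is 4*pi-periodic.
At u = -pi the one-sided limits are ψ(-pi^-) = 5 and ψ(-pi^+) = 3.
By Dirichlet's theorem the series converges to their average, [(5) + (3)]/2 = 4.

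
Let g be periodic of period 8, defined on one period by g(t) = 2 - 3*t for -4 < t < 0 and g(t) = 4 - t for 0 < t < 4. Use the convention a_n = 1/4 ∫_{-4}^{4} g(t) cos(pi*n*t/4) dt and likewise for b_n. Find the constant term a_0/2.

a_0 = 1/4 ∫_{-4}^{4} g(t) dt = 1/4 · (40) = 10.
So the constant term a_0/2 = 5.

5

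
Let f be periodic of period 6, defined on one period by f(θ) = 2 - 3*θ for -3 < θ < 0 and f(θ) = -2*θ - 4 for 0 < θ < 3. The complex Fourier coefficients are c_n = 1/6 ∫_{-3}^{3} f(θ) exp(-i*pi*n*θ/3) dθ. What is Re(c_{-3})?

Since f is real-valued, Re(c_{-3}) = 1/6 ∫_{-3}^{3} f(θ) cos(-pi*θ) dθ = a_{3}/2.
Split the integral at the breakpoints.
Integrating by parts (boundary term plus one more integral), an antiderivative of (2 - 3*θ) cos(-pi*θ) is -3*θ*sin(pi*θ)/pi + 2*sin(pi*θ)/pi - 3*cos(pi*θ)/pi**2; evaluating from -3 to 0: ∫_{-3}^{0} (2 - 3*θ) cos(-pi*θ) dθ = (-3/pi**2) - (3/pi**2) = -6/pi**2.
Integrating by parts (boundary term plus one more integral), an antiderivative of (-2*θ - 4) cos(-pi*θ) is -2*θ*sin(pi*θ)/pi - 4*sin(pi*θ)/pi - 2*cos(pi*θ)/pi**2; evaluating from 0 to 3: ∫_{0}^{3} (-2*θ - 4) cos(-pi*θ) dθ = (2/pi**2) - (-2/pi**2) = 4/pi**2.
So ∫_{-3}^{3} f(θ) cos(-pi*θ) dθ = -2/pi**2.
Hence Re(c_{-3}) = (1/6)·(-2/pi**2) = -1/(3*pi**2).

-1/(3*pi**2)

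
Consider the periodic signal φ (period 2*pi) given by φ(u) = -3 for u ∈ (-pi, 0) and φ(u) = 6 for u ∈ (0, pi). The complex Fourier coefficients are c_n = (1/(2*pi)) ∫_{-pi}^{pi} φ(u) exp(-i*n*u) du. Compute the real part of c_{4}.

0

Since φ is real-valued, Re(c_{4}) = (1/(2*pi)) ∫_{-pi}^{pi} φ(u) cos(4*u) du = a_{4}/2.
Split the integral at the breakpoints.
Directly, an antiderivative of (-3) cos(4*u) is -3*sin(4*u)/4; evaluating from -pi to 0: ∫_{-pi}^{0} (-3) cos(4*u) du = (0) - (0) = 0.
Directly, an antiderivative of (6) cos(4*u) is 3*sin(4*u)/2; evaluating from 0 to pi: ∫_{0}^{pi} (6) cos(4*u) du = (0) - (0) = 0.
So ∫_{-pi}^{pi} φ(u) cos(4*u) du = 0.
Hence Re(c_{4}) = (1/(2*pi))·(0) = 0.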